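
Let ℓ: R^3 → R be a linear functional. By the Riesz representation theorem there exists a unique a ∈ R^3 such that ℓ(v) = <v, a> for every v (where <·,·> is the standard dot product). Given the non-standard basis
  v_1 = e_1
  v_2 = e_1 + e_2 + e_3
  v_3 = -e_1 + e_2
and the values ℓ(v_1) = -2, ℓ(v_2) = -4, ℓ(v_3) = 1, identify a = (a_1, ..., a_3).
a = (-2, -1, -1)

Write a = (a_1, ..., a_3) in the standard basis. For each basis vector v_i, ℓ(v_i) = <v_i, a> is a linear equation in the a_j's. Collect the n equations into a matrix system V a = ℓ, where row i of V is v_i (expressed in the standard basis). Since V is invertible (lower-triangular with 1s on the diagonal, up to permutation), solve by back-substitution:
  V =
[[1, 0, 0],
 [1, 1, 1],
 [-1, 1, 0]]
  V a = (-2, -4, 1)
Solving gives a = (-2, -1, -1).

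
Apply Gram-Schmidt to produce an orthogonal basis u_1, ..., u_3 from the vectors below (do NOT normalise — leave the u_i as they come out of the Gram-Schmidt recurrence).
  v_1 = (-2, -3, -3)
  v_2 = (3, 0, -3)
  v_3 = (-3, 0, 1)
Orthogonal basis:
  u_1 = (-2, -3, -3)
  u_2 = (36/11, 9/22, -57/22)
  u_3 = (-18/43, 30/43, -18/43)

Apply the Gram-Schmidt recurrence
  u_1 = v_1
  u_i = v_i − Σ_{j<i} ((v_i · u_j) / (u_j · u_j)) · u_j.

Step by step this gives:
  u_1 = (-2, -3, -3)
  u_2 = (36/11, 9/22, -57/22)
  u_3 = (-18/43, 30/43, -18/43)

Orthogonality check:
  u_2 · u_1 = 0 (should be 0)
  u_3 · u_1 = 0 (should be 0)
  u_3 · u_2 = 0 (should be 0)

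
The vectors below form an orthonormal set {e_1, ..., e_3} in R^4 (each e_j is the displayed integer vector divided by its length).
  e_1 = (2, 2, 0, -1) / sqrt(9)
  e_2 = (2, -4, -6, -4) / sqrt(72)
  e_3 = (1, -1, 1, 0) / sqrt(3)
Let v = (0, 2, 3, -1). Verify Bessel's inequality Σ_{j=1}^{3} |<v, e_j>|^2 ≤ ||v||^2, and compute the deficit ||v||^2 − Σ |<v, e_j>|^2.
Σ |<v, e_j>|^2 = 59/6; ||v||^2 = 14; deficit = 25/6

Write each e_j = u_j / sqrt(<u_j, u_j>) where u_j is the displayed integer vector. Then <v, e_j> = <v, u_j> / sqrt(<u_j, u_j>), so |<v, e_j>|^2 = <v, u_j>^2 / <u_j, u_j>.
Coefficients: <v, e_1> = 5/sqrt(9), <v, e_2> = -22/sqrt(72), <v, e_3> = 1/sqrt(3).
Square and sum: Σ |<v, e_j>|^2 = 59/6.
Compute ||v||^2 = v·v = 14.
Deficit = 14 − 59/6 = 25/6 ≥ 0, confirming Bessel's inequality. (The deficit equals ||v − Σ <v,e_j> e_j||^2, the squared distance from v to span{e_j}.)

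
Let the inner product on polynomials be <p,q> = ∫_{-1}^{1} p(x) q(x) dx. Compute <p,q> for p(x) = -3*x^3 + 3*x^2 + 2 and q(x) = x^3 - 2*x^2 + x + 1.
<p,q> = -118/105

Expand the product: p(x)·q(x) = -3*x^6 + 9*x^5 - 9*x^4 + 2*x^3 - x^2 + 2*x + 2.
∫_{-1}^{1} of each monomial x^k gives [2/(k+1) if k even, 0 if k odd]. Integrating term-by-term (or equivalently evaluating the antiderivative F(x) = -3*x^7/7 + 3*x^6/2 - 9*x^5/5 + x^4/2 - x^3/3 + x^2 + 2*x at the endpoints):
  F(1) − F(−1) = 256/105 − (374/105) = -118/105.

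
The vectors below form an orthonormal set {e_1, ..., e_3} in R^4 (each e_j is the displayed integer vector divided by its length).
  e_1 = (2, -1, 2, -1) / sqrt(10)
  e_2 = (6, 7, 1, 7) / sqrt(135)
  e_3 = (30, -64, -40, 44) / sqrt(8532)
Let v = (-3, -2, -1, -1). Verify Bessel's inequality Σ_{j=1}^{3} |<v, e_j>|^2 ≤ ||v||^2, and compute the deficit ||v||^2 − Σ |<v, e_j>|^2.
Σ |<v, e_j>|^2 = 2289/158; ||v||^2 = 15; deficit = 81/158

Write each e_j = u_j / sqrt(<u_j, u_j>) where u_j is the displayed integer vector. Then <v, e_j> = <v, u_j> / sqrt(<u_j, u_j>), so |<v, e_j>|^2 = <v, u_j>^2 / <u_j, u_j>.
Coefficients: <v, e_1> = -5/sqrt(10), <v, e_2> = -40/sqrt(135), <v, e_3> = 34/sqrt(8532).
Square and sum: Σ |<v, e_j>|^2 = 2289/158.
Compute ||v||^2 = v·v = 15.
Deficit = 15 − 2289/158 = 81/158 ≥ 0, confirming Bessel's inequality. (The deficit equals ||v − Σ <v,e_j> e_j||^2, the squared distance from v to span{e_j}.)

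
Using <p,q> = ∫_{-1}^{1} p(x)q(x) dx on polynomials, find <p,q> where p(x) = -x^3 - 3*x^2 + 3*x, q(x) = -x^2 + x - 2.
<p,q> = 34/5

Expand the product: p(x)·q(x) = x^5 + 2*x^4 - 4*x^3 + 9*x^2 - 6*x.
∫_{-1}^{1} of each monomial x^k gives [2/(k+1) if k even, 0 if k odd]. Integrating term-by-term (or equivalently evaluating the antiderivative F(x) = x^6/6 + 2*x^5/5 - x^4 + 3*x^3 - 3*x^2 at the endpoints):
  F(1) − F(−1) = -13/30 − (-217/30) = 34/5.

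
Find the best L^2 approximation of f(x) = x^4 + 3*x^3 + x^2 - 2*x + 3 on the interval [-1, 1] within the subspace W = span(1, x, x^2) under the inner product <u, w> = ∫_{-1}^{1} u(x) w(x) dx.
g(x) = 13*x^2/7 - x/5 + 102/35

The best approximation g ∈ W is the orthogonal projection of f onto W. Writing g = a_0 + a_1 x + a_2 x^2, the coefficients solve the normal equations G · a = b where
  G_{ij} = <φ_i, φ_j> and b_i = <f, φ_i>, with φ_0 = 1, φ_1 = x, φ_2 = x^2.
G =
  [2, 0, 2/3]
  [0, 2/3, 0]
  [2/3, 0, 2/5],
b = (106/15, -2/15, 94/35).
Solving gives a_0 = 102/35, a_1 = -1/5, a_2 = 13/7, so
  g(x) = 13*x^2/7 - x/5 + 102/35.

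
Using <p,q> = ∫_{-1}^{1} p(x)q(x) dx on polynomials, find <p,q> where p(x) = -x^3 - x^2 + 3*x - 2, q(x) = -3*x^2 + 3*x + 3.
<p,q> = -4

Expand the product: p(x)·q(x) = 3*x^5 - 15*x^3 + 12*x^2 + 3*x - 6.
∫_{-1}^{1} of each monomial x^k gives [2/(k+1) if k even, 0 if k odd]. Integrating term-by-term (or equivalently evaluating the antiderivative F(x) = x^6/2 - 15*x^4/4 + 4*x^3 + 3*x^2/2 - 6*x at the endpoints):
  F(1) − F(−1) = -15/4 − (1/4) = -4.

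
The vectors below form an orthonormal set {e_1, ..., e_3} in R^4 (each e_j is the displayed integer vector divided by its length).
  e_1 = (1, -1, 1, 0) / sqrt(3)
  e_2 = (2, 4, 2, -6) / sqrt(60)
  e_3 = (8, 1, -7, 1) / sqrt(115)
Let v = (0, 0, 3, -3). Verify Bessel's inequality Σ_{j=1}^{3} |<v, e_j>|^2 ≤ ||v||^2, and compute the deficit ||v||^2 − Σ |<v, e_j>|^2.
Σ |<v, e_j>|^2 = 405/23; ||v||^2 = 18; deficit = 9/23

Write each e_j = u_j / sqrt(<u_j, u_j>) where u_j is the displayed integer vector. Then <v, e_j> = <v, u_j> / sqrt(<u_j, u_j>), so |<v, e_j>|^2 = <v, u_j>^2 / <u_j, u_j>.
Coefficients: <v, e_1> = 3/sqrt(3), <v, e_2> = 24/sqrt(60), <v, e_3> = -24/sqrt(115).
Square and sum: Σ |<v, e_j>|^2 = 405/23.
Compute ||v||^2 = v·v = 18.
Deficit = 18 − 405/23 = 9/23 ≥ 0, confirming Bessel's inequality. (The deficit equals ||v − Σ <v,e_j> e_j||^2, the squared distance from v to span{e_j}.)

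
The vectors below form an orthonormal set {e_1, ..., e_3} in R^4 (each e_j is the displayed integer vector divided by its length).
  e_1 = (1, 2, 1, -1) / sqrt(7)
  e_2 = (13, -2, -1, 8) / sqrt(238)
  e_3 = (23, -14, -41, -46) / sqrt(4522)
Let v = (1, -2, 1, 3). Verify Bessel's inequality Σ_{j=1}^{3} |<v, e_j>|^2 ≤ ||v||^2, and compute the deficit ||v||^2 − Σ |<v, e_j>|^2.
Σ |<v, e_j>|^2 = 1851/133; ||v||^2 = 15; deficit = 144/133

Write each e_j = u_j / sqrt(<u_j, u_j>) where u_j is the displayed integer vector. Then <v, e_j> = <v, u_j> / sqrt(<u_j, u_j>), so |<v, e_j>|^2 = <v, u_j>^2 / <u_j, u_j>.
Coefficients: <v, e_1> = -5/sqrt(7), <v, e_2> = 40/sqrt(238), <v, e_3> = -128/sqrt(4522).
Square and sum: Σ |<v, e_j>|^2 = 1851/133.
Compute ||v||^2 = v·v = 15.
Deficit = 15 − 1851/133 = 144/133 ≥ 0, confirming Bessel's inequality. (The deficit equals ||v − Σ <v,e_j> e_j||^2, the squared distance from v to span{e_j}.)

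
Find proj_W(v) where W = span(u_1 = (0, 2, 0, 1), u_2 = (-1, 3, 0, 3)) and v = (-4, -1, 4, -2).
proj_W(v) = (-11/14, -29/14, 0, 1/7)

Set up U = [u_1 | ... | u_2] ∈ R^(4×2). The projector onto W = col(U) is P = U (U^T U)^(-1) U^T.
Compute U^T U =
  [5, 9]
  [9, 19],
and U^T v = (-4, -5).
Solve U^T U · c = U^T v for the coefficients: c = (-31/14, 11/14). The projection is proj_W(v) = U c.
Check: (v - proj_W(v)) · u_1 = 0  (should be 0).
Check: (v - proj_W(v)) · u_2 = 0  (should be 0).
Result: proj_W(v) = (-11/14, -29/14, 0, 1/7).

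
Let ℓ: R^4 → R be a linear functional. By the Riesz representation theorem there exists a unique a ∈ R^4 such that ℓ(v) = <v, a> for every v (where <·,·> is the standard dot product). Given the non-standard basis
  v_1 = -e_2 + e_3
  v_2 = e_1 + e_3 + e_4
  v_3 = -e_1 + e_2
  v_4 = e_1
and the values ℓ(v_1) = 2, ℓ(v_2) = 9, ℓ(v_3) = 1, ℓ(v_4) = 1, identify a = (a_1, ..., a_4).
a = (1, 2, 4, 4)

Write a = (a_1, ..., a_4) in the standard basis. For each basis vector v_i, ℓ(v_i) = <v_i, a> is a linear equation in the a_j's. Collect the n equations into a matrix system V a = ℓ, where row i of V is v_i (expressed in the standard basis). Since V is invertible (lower-triangular with 1s on the diagonal, up to permutation), solve by back-substitution:
  V =
[[0, -1, 1, 0],
 [1, 0, 1, 1],
 [-1, 1, 0, 0],
 [1, 0, 0, 0]]
  V a = (2, 9, 1, 1)
Solving gives a = (1, 2, 4, 4).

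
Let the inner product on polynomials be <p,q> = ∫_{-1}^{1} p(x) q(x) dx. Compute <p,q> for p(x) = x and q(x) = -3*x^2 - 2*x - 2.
<p,q> = -4/3

Expand the product: p(x)·q(x) = -3*x^3 - 2*x^2 - 2*x.
∫_{-1}^{1} of each monomial x^k gives [2/(k+1) if k even, 0 if k odd]. Integrating term-by-term (or equivalently evaluating the antiderivative F(x) = -3*x^4/4 - 2*x^3/3 - x^2 at the endpoints):
  F(1) − F(−1) = -29/12 − (-13/12) = -4/3.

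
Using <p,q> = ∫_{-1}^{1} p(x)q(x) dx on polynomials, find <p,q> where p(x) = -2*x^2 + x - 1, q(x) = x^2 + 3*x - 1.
<p,q> = 58/15

Expand the product: p(x)·q(x) = -2*x^4 - 5*x^3 + 4*x^2 - 4*x + 1.
∫_{-1}^{1} of each monomial x^k gives [2/(k+1) if k even, 0 if k odd]. Integrating term-by-term (or equivalently evaluating the antiderivative F(x) = -2*x^5/5 - 5*x^4/4 + 4*x^3/3 - 2*x^2 + x at the endpoints):
  F(1) − F(−1) = -79/60 − (-311/60) = 58/15.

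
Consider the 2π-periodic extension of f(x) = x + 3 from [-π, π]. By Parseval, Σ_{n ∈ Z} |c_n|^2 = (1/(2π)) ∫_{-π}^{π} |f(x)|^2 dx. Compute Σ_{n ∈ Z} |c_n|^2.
Σ |c_n|^2 = π^2/3 + 9

Expand and integrate term by term over [-π, π]:
  ∫ (x)^2 dx = 1·(2π^3/3); ∫ 2·1·(3)·x dx = 0 (odd integrand); ∫ 3^2 dx = 9·2π.
So (1/(2π)) ∫_{-π}^{π} (x + 3)^2 dx = 1π^2/3 + 9 = π^2/3 + 9.
Parseval ⇒ Σ |c_n|^2 = π^2/3 + 9.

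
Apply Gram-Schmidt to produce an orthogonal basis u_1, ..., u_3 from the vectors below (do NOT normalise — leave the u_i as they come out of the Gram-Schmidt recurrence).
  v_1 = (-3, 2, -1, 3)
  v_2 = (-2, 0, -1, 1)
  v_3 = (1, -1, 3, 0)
Orthogonal basis:
  u_1 = (-3, 2, -1, 3)
  u_2 = (-16/23, -20/23, -13/23, -7/23)
  u_3 = (-13/19, -21/19, 81/38, 29/38)

Apply the Gram-Schmidt recurrence
  u_1 = v_1
  u_i = v_i − Σ_{j<i} ((v_i · u_j) / (u_j · u_j)) · u_j.

Step by step this gives:
  u_1 = (-3, 2, -1, 3)
  u_2 = (-16/23, -20/23, -13/23, -7/23)
  u_3 = (-13/19, -21/19, 81/38, 29/38)

Orthogonality check:
  u_2 · u_1 = 0 (should be 0)
  u_3 · u_1 = 0 (should be 0)
  u_3 · u_2 = 0 (should be 0)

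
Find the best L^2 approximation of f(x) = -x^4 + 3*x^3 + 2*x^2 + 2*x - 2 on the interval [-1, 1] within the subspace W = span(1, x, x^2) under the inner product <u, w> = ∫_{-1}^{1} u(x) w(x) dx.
g(x) = 8*x^2/7 + 19*x/5 - 67/35

The best approximation g ∈ W is the orthogonal projection of f onto W. Writing g = a_0 + a_1 x + a_2 x^2, the coefficients solve the normal equations G · a = b where
  G_{ij} = <φ_i, φ_j> and b_i = <f, φ_i>, with φ_0 = 1, φ_1 = x, φ_2 = x^2.
G =
  [2, 0, 2/3]
  [0, 2/3, 0]
  [2/3, 0, 2/5],
b = (-46/15, 38/15, -86/105).
Solving gives a_0 = -67/35, a_1 = 19/5, a_2 = 8/7, so
  g(x) = 8*x^2/7 + 19*x/5 - 67/35.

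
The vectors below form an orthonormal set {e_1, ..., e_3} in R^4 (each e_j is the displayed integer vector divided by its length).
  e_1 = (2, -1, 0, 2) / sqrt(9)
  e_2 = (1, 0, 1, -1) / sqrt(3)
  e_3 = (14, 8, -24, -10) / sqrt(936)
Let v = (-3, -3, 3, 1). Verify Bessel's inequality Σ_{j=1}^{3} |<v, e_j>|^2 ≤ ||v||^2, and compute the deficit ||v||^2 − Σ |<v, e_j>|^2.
Σ |<v, e_j>|^2 = 310/13; ||v||^2 = 28; deficit = 54/13

Write each e_j = u_j / sqrt(<u_j, u_j>) where u_j is the displayed integer vector. Then <v, e_j> = <v, u_j> / sqrt(<u_j, u_j>), so |<v, e_j>|^2 = <v, u_j>^2 / <u_j, u_j>.
Coefficients: <v, e_1> = -1/sqrt(9), <v, e_2> = -1/sqrt(3), <v, e_3> = -148/sqrt(936).
Square and sum: Σ |<v, e_j>|^2 = 310/13.
Compute ||v||^2 = v·v = 28.
Deficit = 28 − 310/13 = 54/13 ≥ 0, confirming Bessel's inequality. (The deficit equals ||v − Σ <v,e_j> e_j||^2, the squared distance from v to span{e_j}.)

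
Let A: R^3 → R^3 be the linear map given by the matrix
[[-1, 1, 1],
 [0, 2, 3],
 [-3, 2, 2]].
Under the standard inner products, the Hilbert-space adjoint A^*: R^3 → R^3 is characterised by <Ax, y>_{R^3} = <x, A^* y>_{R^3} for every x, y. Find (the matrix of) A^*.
A^* = A^T =
[[-1, 0, -3],
 [1, 2, 2],
 [1, 3, 2]]

For real matrices with standard dot products, the defining identity <Ax, y> = <x, A^* y> gives (Ax)^T y = x^T (A^*) y, i.e. x^T A^T y = x^T (A^*) y. Since this holds for all x, y, we must have A^* = A^T. Therefore
A^* =
[[-1, 0, -3],
 [1, 2, 2],
 [1, 3, 2]].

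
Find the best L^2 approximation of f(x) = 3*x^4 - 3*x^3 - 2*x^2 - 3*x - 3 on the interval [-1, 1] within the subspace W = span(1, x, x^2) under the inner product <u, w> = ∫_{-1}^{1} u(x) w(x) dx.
g(x) = 4*x^2/7 - 24*x/5 - 114/35

The best approximation g ∈ W is the orthogonal projection of f onto W. Writing g = a_0 + a_1 x + a_2 x^2, the coefficients solve the normal equations G · a = b where
  G_{ij} = <φ_i, φ_j> and b_i = <f, φ_i>, with φ_0 = 1, φ_1 = x, φ_2 = x^2.
G =
  [2, 0, 2/3]
  [0, 2/3, 0]
  [2/3, 0, 2/5],
b = (-92/15, -16/5, -68/35).
Solving gives a_0 = -114/35, a_1 = -24/5, a_2 = 4/7, so
  g(x) = 4*x^2/7 - 24*x/5 - 114/35.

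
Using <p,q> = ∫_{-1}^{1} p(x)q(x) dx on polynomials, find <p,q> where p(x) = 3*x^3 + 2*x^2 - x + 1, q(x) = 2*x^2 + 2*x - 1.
<p,q> = 2/3

Expand the product: p(x)·q(x) = 6*x^5 + 10*x^4 - x^3 - 2*x^2 + 3*x - 1.
∫_{-1}^{1} of each monomial x^k gives [2/(k+1) if k even, 0 if k odd]. Integrating term-by-term (or equivalently evaluating the antiderivative F(x) = x^6 + 2*x^5 - x^4/4 - 2*x^3/3 + 3*x^2/2 - x at the endpoints):
  F(1) − F(−1) = 31/12 − (23/12) = 2/3.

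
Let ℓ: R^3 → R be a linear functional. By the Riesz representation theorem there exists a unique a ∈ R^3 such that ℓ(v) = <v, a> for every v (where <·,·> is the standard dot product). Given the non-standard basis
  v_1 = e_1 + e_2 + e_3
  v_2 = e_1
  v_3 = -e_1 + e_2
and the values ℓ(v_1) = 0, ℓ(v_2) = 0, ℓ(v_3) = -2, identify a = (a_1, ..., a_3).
a = (0, -2, 2)

Write a = (a_1, ..., a_3) in the standard basis. For each basis vector v_i, ℓ(v_i) = <v_i, a> is a linear equation in the a_j's. Collect the n equations into a matrix system V a = ℓ, where row i of V is v_i (expressed in the standard basis). Since V is invertible (lower-triangular with 1s on the diagonal, up to permutation), solve by back-substitution:
  V =
[[1, 1, 1],
 [1, 0, 0],
 [-1, 1, 0]]
  V a = (0, 0, -2)
Solving gives a = (0, -2, 2).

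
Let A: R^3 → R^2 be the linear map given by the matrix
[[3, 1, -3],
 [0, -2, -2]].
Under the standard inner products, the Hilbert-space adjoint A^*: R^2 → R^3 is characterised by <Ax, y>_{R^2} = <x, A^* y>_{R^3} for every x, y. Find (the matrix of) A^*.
A^* = A^T =
[[3, 0],
 [1, -2],
 [-3, -2]]

For real matrices with standard dot products, the defining identity <Ax, y> = <x, A^* y> gives (Ax)^T y = x^T (A^*) y, i.e. x^T A^T y = x^T (A^*) y. Since this holds for all x, y, we must have A^* = A^T. Therefore
A^* =
[[3, 0],
 [1, -2],
 [-3, -2]].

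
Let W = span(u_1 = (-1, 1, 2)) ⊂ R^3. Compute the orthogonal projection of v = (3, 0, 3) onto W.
proj_W(v) = (-1/2, 1/2, 1)

Set up U = [u_1 | ... | u_1] ∈ R^(3×1). The projector onto W = col(U) is P = U (U^T U)^(-1) U^T.
Compute U^T U =
  [6],
and U^T v = (3).
Solve U^T U · c = U^T v for the coefficients: c = (1/2). The projection is proj_W(v) = U c.
Check: (v - proj_W(v)) · u_1 = 0  (should be 0).
Result: proj_W(v) = (-1/2, 1/2, 1).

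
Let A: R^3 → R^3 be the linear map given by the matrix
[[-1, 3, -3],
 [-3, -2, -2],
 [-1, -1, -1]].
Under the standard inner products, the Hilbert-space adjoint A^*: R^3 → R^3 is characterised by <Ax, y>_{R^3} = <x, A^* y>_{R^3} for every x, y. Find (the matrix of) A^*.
A^* = A^T =
[[-1, -3, -1],
 [3, -2, -1],
 [-3, -2, -1]]

For real matrices with standard dot products, the defining identity <Ax, y> = <x, A^* y> gives (Ax)^T y = x^T (A^*) y, i.e. x^T A^T y = x^T (A^*) y. Since this holds for all x, y, we must have A^* = A^T. Therefore
A^* =
[[-1, -3, -1],
 [3, -2, -1],
 [-3, -2, -1]].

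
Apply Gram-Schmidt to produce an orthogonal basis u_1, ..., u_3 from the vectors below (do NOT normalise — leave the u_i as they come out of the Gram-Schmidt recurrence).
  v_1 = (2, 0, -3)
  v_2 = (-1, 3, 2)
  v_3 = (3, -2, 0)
Orthogonal basis:
  u_1 = (2, 0, -3)
  u_2 = (3/13, 3, 2/13)
  u_3 = (261/118, -29/118, 87/59)

Apply the Gram-Schmidt recurrence
  u_1 = v_1
  u_i = v_i − Σ_{j<i} ((v_i · u_j) / (u_j · u_j)) · u_j.

Step by step this gives:
  u_1 = (2, 0, -3)
  u_2 = (3/13, 3, 2/13)
  u_3 = (261/118, -29/118, 87/59)

Orthogonality check:
  u_2 · u_1 = 0 (should be 0)
  u_3 · u_1 = 0 (should be 0)
  u_3 · u_2 = 0 (should be 0)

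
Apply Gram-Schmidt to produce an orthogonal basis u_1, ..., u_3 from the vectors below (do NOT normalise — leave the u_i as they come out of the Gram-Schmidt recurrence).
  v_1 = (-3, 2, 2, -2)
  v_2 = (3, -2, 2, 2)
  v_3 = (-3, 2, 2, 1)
Orthogonal basis:
  u_1 = (-3, 2, 2, -2)
  u_2 = (8/7, -16/21, 68/21, 16/21)
  u_3 = (-18/17, 12/17, 0, 39/17)

Apply the Gram-Schmidt recurrence
  u_1 = v_1
  u_i = v_i − Σ_{j<i} ((v_i · u_j) / (u_j · u_j)) · u_j.

Step by step this gives:
  u_1 = (-3, 2, 2, -2)
  u_2 = (8/7, -16/21, 68/21, 16/21)
  u_3 = (-18/17, 12/17, 0, 39/17)

Orthogonality check:
  u_2 · u_1 = 0 (should be 0)
  u_3 · u_1 = 0 (should be 0)
  u_3 · u_2 = 0 (should be 0)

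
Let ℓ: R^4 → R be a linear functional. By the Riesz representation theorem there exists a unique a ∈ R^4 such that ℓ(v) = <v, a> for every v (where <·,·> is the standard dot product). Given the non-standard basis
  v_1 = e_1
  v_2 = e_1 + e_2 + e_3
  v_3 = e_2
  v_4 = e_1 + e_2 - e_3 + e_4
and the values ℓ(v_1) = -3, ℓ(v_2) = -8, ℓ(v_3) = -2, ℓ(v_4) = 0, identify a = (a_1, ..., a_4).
a = (-3, -2, -3, 2)

Write a = (a_1, ..., a_4) in the standard basis. For each basis vector v_i, ℓ(v_i) = <v_i, a> is a linear equation in the a_j's. Collect the n equations into a matrix system V a = ℓ, where row i of V is v_i (expressed in the standard basis). Since V is invertible (lower-triangular with 1s on the diagonal, up to permutation), solve by back-substitution:
  V =
[[1, 0, 0, 0],
 [1, 1, 1, 0],
 [0, 1, 0, 0],
 [1, 1, -1, 1]]
  V a = (-3, -8, -2, 0)
Solving gives a = (-3, -2, -3, 2).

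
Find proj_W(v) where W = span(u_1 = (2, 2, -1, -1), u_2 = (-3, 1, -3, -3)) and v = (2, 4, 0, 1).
proj_W(v) = (71/23, 47/23, -17/46, -17/46)

Set up U = [u_1 | ... | u_2] ∈ R^(4×2). The projector onto W = col(U) is P = U (U^T U)^(-1) U^T.
Compute U^T U =
  [10, 2]
  [2, 28],
and U^T v = (11, -5).
Solve U^T U · c = U^T v for the coefficients: c = (53/46, -6/23). The projection is proj_W(v) = U c.
Check: (v - proj_W(v)) · u_1 = 0  (should be 0).
Check: (v - proj_W(v)) · u_2 = 0  (should be 0).
Result: proj_W(v) = (71/23, 47/23, -17/46, -17/46).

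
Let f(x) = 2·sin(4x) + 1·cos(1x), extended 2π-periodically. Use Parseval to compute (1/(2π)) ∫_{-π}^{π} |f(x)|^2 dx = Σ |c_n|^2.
Σ |c_n|^2 = 5/2

Expand |f|^2 and use orthogonality of {sin(nx), cos(mx)} on [-π, π]:
  ∫_{-π}^{π} sin(nx)^2 dx = π, ∫ cos(mx)^2 dx = π, and cross terms integrate to 0.
So ∫_{-π}^{π} f(x)^2 dx = 2^2 · π + 1^2 · π = (4 + 1)π.
Divide by 2π: (4 + 1)/2 = 5/2.
By Parseval, this equals Σ |c_n|^2.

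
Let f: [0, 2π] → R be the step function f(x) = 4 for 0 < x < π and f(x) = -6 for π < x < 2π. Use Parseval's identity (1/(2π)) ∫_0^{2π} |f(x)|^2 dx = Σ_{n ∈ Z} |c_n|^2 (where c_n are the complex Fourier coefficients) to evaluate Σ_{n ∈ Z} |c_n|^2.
Σ |c_n|^2 = 26

Parseval equates the L^2 energy of f (normalised by 1/(2π)) with the ℓ^2 sum of its Fourier coefficients: (1/(2π)) ∫_0^{2π} |f|^2 = Σ |c_n|^2.
Compute the left side: (1/(2π)) [∫_0^π 4^2 dx + ∫_π^{2π} (-6)^2 dx] = (1/(2π)) · (16π + 36π) = (16 + 36)/2 = 26.
So Σ_{n ∈ Z} |c_n|^2 = 26.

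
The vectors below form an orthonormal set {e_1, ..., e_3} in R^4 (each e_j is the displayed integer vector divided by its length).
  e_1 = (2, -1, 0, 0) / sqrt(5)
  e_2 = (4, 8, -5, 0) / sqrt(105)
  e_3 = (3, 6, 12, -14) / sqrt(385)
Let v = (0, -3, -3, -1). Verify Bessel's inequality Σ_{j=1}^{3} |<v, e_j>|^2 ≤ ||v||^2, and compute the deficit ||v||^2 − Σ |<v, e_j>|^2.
Σ |<v, e_j>|^2 = 74/11; ||v||^2 = 19; deficit = 135/11

Write each e_j = u_j / sqrt(<u_j, u_j>) where u_j is the displayed integer vector. Then <v, e_j> = <v, u_j> / sqrt(<u_j, u_j>), so |<v, e_j>|^2 = <v, u_j>^2 / <u_j, u_j>.
Coefficients: <v, e_1> = 3/sqrt(5), <v, e_2> = -9/sqrt(105), <v, e_3> = -40/sqrt(385).
Square and sum: Σ |<v, e_j>|^2 = 74/11.
Compute ||v||^2 = v·v = 19.
Deficit = 19 − 74/11 = 135/11 ≥ 0, confirming Bessel's inequality. (The deficit equals ||v − Σ <v,e_j> e_j||^2, the squared distance from v to span{e_j}.)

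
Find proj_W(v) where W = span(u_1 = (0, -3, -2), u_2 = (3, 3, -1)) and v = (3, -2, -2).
proj_W(v) = (45/22, -15/11, -65/22)

Set up U = [u_1 | ... | u_2] ∈ R^(3×2). The projector onto W = col(U) is P = U (U^T U)^(-1) U^T.
Compute U^T U =
  [13, -7]
  [-7, 19],
and U^T v = (10, 5).
Solve U^T U · c = U^T v for the coefficients: c = (25/22, 15/22). The projection is proj_W(v) = U c.
Check: (v - proj_W(v)) · u_1 = 0  (should be 0).
Check: (v - proj_W(v)) · u_2 = 0  (should be 0).
Result: proj_W(v) = (45/22, -15/11, -65/22).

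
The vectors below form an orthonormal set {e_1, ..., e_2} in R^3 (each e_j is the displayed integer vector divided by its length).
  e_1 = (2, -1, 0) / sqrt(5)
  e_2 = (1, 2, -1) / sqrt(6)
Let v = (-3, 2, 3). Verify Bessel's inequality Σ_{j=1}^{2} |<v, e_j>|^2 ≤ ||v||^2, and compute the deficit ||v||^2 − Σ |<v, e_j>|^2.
Σ |<v, e_j>|^2 = 202/15; ||v||^2 = 22; deficit = 128/15

Write each e_j = u_j / sqrt(<u_j, u_j>) where u_j is the displayed integer vector. Then <v, e_j> = <v, u_j> / sqrt(<u_j, u_j>), so |<v, e_j>|^2 = <v, u_j>^2 / <u_j, u_j>.
Coefficients: <v, e_1> = -8/sqrt(5), <v, e_2> = -2/sqrt(6).
Square and sum: Σ |<v, e_j>|^2 = 202/15.
Compute ||v||^2 = v·v = 22.
Deficit = 22 − 202/15 = 128/15 ≥ 0, confirming Bessel's inequality. (The deficit equals ||v − Σ <v,e_j> e_j||^2, the squared distance from v to span{e_j}.)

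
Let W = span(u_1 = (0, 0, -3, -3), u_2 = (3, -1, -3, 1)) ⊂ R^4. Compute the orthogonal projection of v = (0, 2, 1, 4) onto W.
proj_W(v) = (2/3, -2/9, 37/18, 53/18)

Set up U = [u_1 | ... | u_2] ∈ R^(4×2). The projector onto W = col(U) is P = U (U^T U)^(-1) U^T.
Compute U^T U =
  [18, 6]
  [6, 20],
and U^T v = (-15, -1).
Solve U^T U · c = U^T v for the coefficients: c = (-49/54, 2/9). The projection is proj_W(v) = U c.
Check: (v - proj_W(v)) · u_1 = 0  (should be 0).
Check: (v - proj_W(v)) · u_2 = 0  (should be 0).
Result: proj_W(v) = (2/3, -2/9, 37/18, 53/18).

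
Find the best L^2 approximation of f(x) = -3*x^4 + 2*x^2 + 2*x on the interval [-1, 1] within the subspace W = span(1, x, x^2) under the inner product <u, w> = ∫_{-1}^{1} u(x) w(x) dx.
g(x) = -4*x^2/7 + 2*x + 9/35

The best approximation g ∈ W is the orthogonal projection of f onto W. Writing g = a_0 + a_1 x + a_2 x^2, the coefficients solve the normal equations G · a = b where
  G_{ij} = <φ_i, φ_j> and b_i = <f, φ_i>, with φ_0 = 1, φ_1 = x, φ_2 = x^2.
G =
  [2, 0, 2/3]
  [0, 2/3, 0]
  [2/3, 0, 2/5],
b = (2/15, 4/3, -2/35).
Solving gives a_0 = 9/35, a_1 = 2, a_2 = -4/7, so
  g(x) = -4*x^2/7 + 2*x + 9/35.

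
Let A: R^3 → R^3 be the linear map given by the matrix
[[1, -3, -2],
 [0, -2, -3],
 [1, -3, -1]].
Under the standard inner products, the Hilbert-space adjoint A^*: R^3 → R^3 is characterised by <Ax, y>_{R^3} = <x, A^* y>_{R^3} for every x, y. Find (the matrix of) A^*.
A^* = A^T =
[[1, 0, 1],
 [-3, -2, -3],
 [-2, -3, -1]]

For real matrices with standard dot products, the defining identity <Ax, y> = <x, A^* y> gives (Ax)^T y = x^T (A^*) y, i.e. x^T A^T y = x^T (A^*) y. Since this holds for all x, y, we must have A^* = A^T. Therefore
A^* =
[[1, 0, 1],
 [-3, -2, -3],
 [-2, -3, -1]].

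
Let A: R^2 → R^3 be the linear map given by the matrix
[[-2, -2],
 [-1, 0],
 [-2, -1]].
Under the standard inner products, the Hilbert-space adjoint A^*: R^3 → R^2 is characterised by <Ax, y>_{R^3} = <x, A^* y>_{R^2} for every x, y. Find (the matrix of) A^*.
A^* = A^T =
[[-2, -1, -2],
 [-2, 0, -1]]

For real matrices with standard dot products, the defining identity <Ax, y> = <x, A^* y> gives (Ax)^T y = x^T (A^*) y, i.e. x^T A^T y = x^T (A^*) y. Since this holds for all x, y, we must have A^* = A^T. Therefore
A^* =
[[-2, -1, -2],
 [-2, 0, -1]].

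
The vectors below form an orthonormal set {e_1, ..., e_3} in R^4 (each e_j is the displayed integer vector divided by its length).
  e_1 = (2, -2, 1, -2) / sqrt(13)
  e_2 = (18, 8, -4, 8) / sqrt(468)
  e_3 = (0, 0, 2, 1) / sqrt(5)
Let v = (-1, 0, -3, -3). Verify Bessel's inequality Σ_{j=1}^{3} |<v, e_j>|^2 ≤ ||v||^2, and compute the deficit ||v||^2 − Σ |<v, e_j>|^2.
Σ |<v, e_j>|^2 = 91/5; ||v||^2 = 19; deficit = 4/5

Write each e_j = u_j / sqrt(<u_j, u_j>) where u_j is the displayed integer vector. Then <v, e_j> = <v, u_j> / sqrt(<u_j, u_j>), so |<v, e_j>|^2 = <v, u_j>^2 / <u_j, u_j>.
Coefficients: <v, e_1> = 1/sqrt(13), <v, e_2> = -30/sqrt(468), <v, e_3> = -9/sqrt(5).
Square and sum: Σ |<v, e_j>|^2 = 91/5.
Compute ||v||^2 = v·v = 19.
Deficit = 19 − 91/5 = 4/5 ≥ 0, confirming Bessel's inequality. (The deficit equals ||v − Σ <v,e_j> e_j||^2, the squared distance from v to span{e_j}.)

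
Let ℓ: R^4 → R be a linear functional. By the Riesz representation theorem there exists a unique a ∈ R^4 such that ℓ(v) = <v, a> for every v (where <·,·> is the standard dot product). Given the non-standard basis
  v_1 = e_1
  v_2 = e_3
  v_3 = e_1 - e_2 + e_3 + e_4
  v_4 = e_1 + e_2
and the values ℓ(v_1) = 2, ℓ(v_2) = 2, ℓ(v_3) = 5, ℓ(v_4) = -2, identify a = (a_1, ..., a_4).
a = (2, -4, 2, -3)

Write a = (a_1, ..., a_4) in the standard basis. For each basis vector v_i, ℓ(v_i) = <v_i, a> is a linear equation in the a_j's. Collect the n equations into a matrix system V a = ℓ, where row i of V is v_i (expressed in the standard basis). Since V is invertible (lower-triangular with 1s on the diagonal, up to permutation), solve by back-substitution:
  V =
[[1, 0, 0, 0],
 [0, 0, 1, 0],
 [1, -1, 1, 1],
 [1, 1, 0, 0]]
  V a = (2, 2, 5, -2)
Solving gives a = (2, -4, 2, -3).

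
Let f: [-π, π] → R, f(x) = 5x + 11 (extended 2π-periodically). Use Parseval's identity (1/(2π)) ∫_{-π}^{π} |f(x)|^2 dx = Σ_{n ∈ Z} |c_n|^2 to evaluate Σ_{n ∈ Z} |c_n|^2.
Σ |c_n|^2 = 25π^2/3 + 121

Expand and integrate term by term over [-π, π]:
  ∫ (5x)^2 dx = 25·(2π^3/3); ∫ 2·5·(11)·x dx = 0 (odd integrand); ∫ 11^2 dx = 121·2π.
So (1/(2π)) ∫_{-π}^{π} (5x + 11)^2 dx = 25π^2/3 + 121 = 25π^2/3 + 121.
Parseval ⇒ Σ |c_n|^2 = 25π^2/3 + 121.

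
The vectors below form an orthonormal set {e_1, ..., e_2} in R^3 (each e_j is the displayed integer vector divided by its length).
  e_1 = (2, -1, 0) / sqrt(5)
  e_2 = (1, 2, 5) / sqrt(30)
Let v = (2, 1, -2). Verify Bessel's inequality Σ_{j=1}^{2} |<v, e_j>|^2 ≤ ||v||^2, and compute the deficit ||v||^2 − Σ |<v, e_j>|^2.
Σ |<v, e_j>|^2 = 3; ||v||^2 = 9; deficit = 6

Write each e_j = u_j / sqrt(<u_j, u_j>) where u_j is the displayed integer vector. Then <v, e_j> = <v, u_j> / sqrt(<u_j, u_j>), so |<v, e_j>|^2 = <v, u_j>^2 / <u_j, u_j>.
Coefficients: <v, e_1> = 3/sqrt(5), <v, e_2> = -6/sqrt(30).
Square and sum: Σ |<v, e_j>|^2 = 3.
Compute ||v||^2 = v·v = 9.
Deficit = 9 − 3 = 6 ≥ 0, confirming Bessel's inequality. (The deficit equals ||v − Σ <v,e_j> e_j||^2, the squared distance from v to span{e_j}.)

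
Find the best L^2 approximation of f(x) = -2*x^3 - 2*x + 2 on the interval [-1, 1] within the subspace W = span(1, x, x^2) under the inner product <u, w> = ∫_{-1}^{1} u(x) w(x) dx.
g(x) = 2 - 16*x/5

The best approximation g ∈ W is the orthogonal projection of f onto W. Writing g = a_0 + a_1 x + a_2 x^2, the coefficients solve the normal equations G · a = b where
  G_{ij} = <φ_i, φ_j> and b_i = <f, φ_i>, with φ_0 = 1, φ_1 = x, φ_2 = x^2.
G =
  [2, 0, 2/3]
  [0, 2/3, 0]
  [2/3, 0, 2/5],
b = (4, -32/15, 4/3).
Solving gives a_0 = 2, a_1 = -16/5, a_2 = 0, so
  g(x) = 2 - 16*x/5.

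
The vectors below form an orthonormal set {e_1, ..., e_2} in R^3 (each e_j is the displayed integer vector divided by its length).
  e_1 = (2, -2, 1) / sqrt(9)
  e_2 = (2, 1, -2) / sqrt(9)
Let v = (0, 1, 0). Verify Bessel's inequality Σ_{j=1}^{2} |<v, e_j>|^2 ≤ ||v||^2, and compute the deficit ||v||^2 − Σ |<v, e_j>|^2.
Σ |<v, e_j>|^2 = 5/9; ||v||^2 = 1; deficit = 4/9

Write each e_j = u_j / sqrt(<u_j, u_j>) where u_j is the displayed integer vector. Then <v, e_j> = <v, u_j> / sqrt(<u_j, u_j>), so |<v, e_j>|^2 = <v, u_j>^2 / <u_j, u_j>.
Coefficients: <v, e_1> = -2/sqrt(9), <v, e_2> = 1/sqrt(9).
Square and sum: Σ |<v, e_j>|^2 = 5/9.
Compute ||v||^2 = v·v = 1.
Deficit = 1 − 5/9 = 4/9 ≥ 0, confirming Bessel's inequality. (The deficit equals ||v − Σ <v,e_j> e_j||^2, the squared distance from v to span{e_j}.)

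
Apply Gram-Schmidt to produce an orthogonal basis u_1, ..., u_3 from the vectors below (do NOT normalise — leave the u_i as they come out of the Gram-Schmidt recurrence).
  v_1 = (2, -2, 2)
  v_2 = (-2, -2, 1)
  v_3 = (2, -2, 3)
Orthogonal basis:
  u_1 = (2, -2, 2)
  u_2 = (-7/3, -5/3, 2/3)
  u_3 = (-2/13, 6/13, 8/13)

Apply the Gram-Schmidt recurrence
  u_1 = v_1
  u_i = v_i − Σ_{j<i} ((v_i · u_j) / (u_j · u_j)) · u_j.

Step by step this gives:
  u_1 = (2, -2, 2)
  u_2 = (-7/3, -5/3, 2/3)
  u_3 = (-2/13, 6/13, 8/13)

Orthogonality check:
  u_2 · u_1 = 0 (should be 0)
  u_3 · u_1 = 0 (should be 0)
  u_3 · u_2 = 0 (should be 0)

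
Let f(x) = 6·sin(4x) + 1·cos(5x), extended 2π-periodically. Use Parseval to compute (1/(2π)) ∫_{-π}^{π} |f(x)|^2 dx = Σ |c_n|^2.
Σ |c_n|^2 = 37/2

Expand |f|^2 and use orthogonality of {sin(nx), cos(mx)} on [-π, π]:
  ∫_{-π}^{π} sin(nx)^2 dx = π, ∫ cos(mx)^2 dx = π, and cross terms integrate to 0.
So ∫_{-π}^{π} f(x)^2 dx = 6^2 · π + 1^2 · π = (36 + 1)π.
Divide by 2π: (36 + 1)/2 = 37/2.
By Parseval, this equals Σ |c_n|^2.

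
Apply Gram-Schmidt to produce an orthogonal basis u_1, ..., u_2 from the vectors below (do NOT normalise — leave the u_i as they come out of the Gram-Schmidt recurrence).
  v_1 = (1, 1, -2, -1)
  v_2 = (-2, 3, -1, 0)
Orthogonal basis:
  u_1 = (1, 1, -2, -1)
  u_2 = (-17/7, 18/7, -1/7, 3/7)

Apply the Gram-Schmidt recurrence
  u_1 = v_1
  u_i = v_i − Σ_{j<i} ((v_i · u_j) / (u_j · u_j)) · u_j.

Step by step this gives:
  u_1 = (1, 1, -2, -1)
  u_2 = (-17/7, 18/7, -1/7, 3/7)

Orthogonality check:
  u_2 · u_1 = 0 (should be 0)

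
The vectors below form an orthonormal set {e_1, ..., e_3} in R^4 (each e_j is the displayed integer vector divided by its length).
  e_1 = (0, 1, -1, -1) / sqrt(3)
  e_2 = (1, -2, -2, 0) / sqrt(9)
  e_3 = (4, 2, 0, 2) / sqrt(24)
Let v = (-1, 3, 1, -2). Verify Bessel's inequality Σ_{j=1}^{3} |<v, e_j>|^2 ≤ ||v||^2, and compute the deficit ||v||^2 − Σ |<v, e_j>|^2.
Σ |<v, e_j>|^2 = 29/2; ||v||^2 = 15; deficit = 1/2

Write each e_j = u_j / sqrt(<u_j, u_j>) where u_j is the displayed integer vector. Then <v, e_j> = <v, u_j> / sqrt(<u_j, u_j>), so |<v, e_j>|^2 = <v, u_j>^2 / <u_j, u_j>.
Coefficients: <v, e_1> = 4/sqrt(3), <v, e_2> = -9/sqrt(9), <v, e_3> = -2/sqrt(24).
Square and sum: Σ |<v, e_j>|^2 = 29/2.
Compute ||v||^2 = v·v = 15.
Deficit = 15 − 29/2 = 1/2 ≥ 0, confirming Bessel's inequality. (The deficit equals ||v − Σ <v,e_j> e_j||^2, the squared distance from v to span{e_j}.)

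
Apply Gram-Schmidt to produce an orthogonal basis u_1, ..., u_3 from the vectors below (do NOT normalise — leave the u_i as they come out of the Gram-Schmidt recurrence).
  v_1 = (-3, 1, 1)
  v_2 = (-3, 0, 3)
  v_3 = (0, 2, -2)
Orthogonal basis:
  u_1 = (-3, 1, 1)
  u_2 = (3/11, -12/11, 21/11)
  u_3 = (1/3, 2/3, 1/3)

Apply the Gram-Schmidt recurrence
  u_1 = v_1
  u_i = v_i − Σ_{j<i} ((v_i · u_j) / (u_j · u_j)) · u_j.

Step by step this gives:
  u_1 = (-3, 1, 1)
  u_2 = (3/11, -12/11, 21/11)
  u_3 = (1/3, 2/3, 1/3)

Orthogonality check:
  u_2 · u_1 = 0 (should be 0)
  u_3 · u_1 = 0 (should be 0)
  u_3 · u_2 = 0 (should be 0)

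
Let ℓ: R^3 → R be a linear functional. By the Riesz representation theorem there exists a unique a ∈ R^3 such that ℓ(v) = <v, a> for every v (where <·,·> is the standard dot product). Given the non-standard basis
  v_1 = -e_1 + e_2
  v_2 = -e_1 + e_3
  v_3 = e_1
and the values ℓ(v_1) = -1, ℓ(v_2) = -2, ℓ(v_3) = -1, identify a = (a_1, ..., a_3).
a = (-1, -2, -3)

Write a = (a_1, ..., a_3) in the standard basis. For each basis vector v_i, ℓ(v_i) = <v_i, a> is a linear equation in the a_j's. Collect the n equations into a matrix system V a = ℓ, where row i of V is v_i (expressed in the standard basis). Since V is invertible (lower-triangular with 1s on the diagonal, up to permutation), solve by back-substitution:
  V =
[[-1, 1, 0],
 [-1, 0, 1],
 [1, 0, 0]]
  V a = (-1, -2, -1)
Solving gives a = (-1, -2, -3).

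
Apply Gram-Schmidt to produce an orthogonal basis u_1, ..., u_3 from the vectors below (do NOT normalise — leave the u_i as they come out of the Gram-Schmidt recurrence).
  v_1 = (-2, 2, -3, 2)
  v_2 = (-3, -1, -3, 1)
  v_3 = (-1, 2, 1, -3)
Orthogonal basis:
  u_1 = (-2, 2, -3, 2)
  u_2 = (-11/7, -17/7, -6/7, -3/7)
  u_3 = (-23/13, 20/13, 4/13, -37/13)

Apply the Gram-Schmidt recurrence
  u_1 = v_1
  u_i = v_i − Σ_{j<i} ((v_i · u_j) / (u_j · u_j)) · u_j.

Step by step this gives:
  u_1 = (-2, 2, -3, 2)
  u_2 = (-11/7, -17/7, -6/7, -3/7)
  u_3 = (-23/13, 20/13, 4/13, -37/13)

Orthogonality check:
  u_2 · u_1 = 0 (should be 0)
  u_3 · u_1 = 0 (should be 0)
  u_3 · u_2 = 0 (should be 0)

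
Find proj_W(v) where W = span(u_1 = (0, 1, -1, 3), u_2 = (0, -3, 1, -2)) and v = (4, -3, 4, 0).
proj_W(v) = (0, -187/54, 41/54, -25/27)

Set up U = [u_1 | ... | u_2] ∈ R^(4×2). The projector onto W = col(U) is P = U (U^T U)^(-1) U^T.
Compute U^T U =
  [11, -10]
  [-10, 14],
and U^T v = (-7, 13).
Solve U^T U · c = U^T v for the coefficients: c = (16/27, 73/54). The projection is proj_W(v) = U c.
Check: (v - proj_W(v)) · u_1 = 0  (should be 0).
Check: (v - proj_W(v)) · u_2 = 0  (should be 0).
Result: proj_W(v) = (0, -187/54, 41/54, -25/27).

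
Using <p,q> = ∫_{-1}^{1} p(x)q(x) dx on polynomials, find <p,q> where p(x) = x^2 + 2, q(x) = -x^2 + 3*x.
<p,q> = -26/15

Expand the product: p(x)·q(x) = -x^4 + 3*x^3 - 2*x^2 + 6*x.
∫_{-1}^{1} of each monomial x^k gives [2/(k+1) if k even, 0 if k odd]. Integrating term-by-term (or equivalently evaluating the antiderivative F(x) = -x^5/5 + 3*x^4/4 - 2*x^3/3 + 3*x^2 at the endpoints):
  F(1) − F(−1) = 173/60 − (277/60) = -26/15.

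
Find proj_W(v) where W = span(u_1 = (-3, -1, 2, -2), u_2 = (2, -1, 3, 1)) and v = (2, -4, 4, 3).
proj_W(v) = (759/269, -437/269, 1288/269, 368/269)

Set up U = [u_1 | ... | u_2] ∈ R^(4×2). The projector onto W = col(U) is P = U (U^T U)^(-1) U^T.
Compute U^T U =
  [18, -1]
  [-1, 15],
and U^T v = (0, 23).
Solve U^T U · c = U^T v for the coefficients: c = (23/269, 414/269). The projection is proj_W(v) = U c.
Check: (v - proj_W(v)) · u_1 = 0  (should be 0).
Check: (v - proj_W(v)) · u_2 = 0  (should be 0).
Result: proj_W(v) = (759/269, -437/269, 1288/269, 368/269).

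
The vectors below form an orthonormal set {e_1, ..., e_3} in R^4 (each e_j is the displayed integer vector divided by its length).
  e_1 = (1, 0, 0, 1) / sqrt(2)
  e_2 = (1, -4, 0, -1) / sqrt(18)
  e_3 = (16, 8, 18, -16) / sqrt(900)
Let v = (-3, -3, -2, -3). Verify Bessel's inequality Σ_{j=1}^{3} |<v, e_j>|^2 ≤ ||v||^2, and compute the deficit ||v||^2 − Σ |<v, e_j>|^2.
Σ |<v, e_j>|^2 = 30; ||v||^2 = 31; deficit = 1

Write each e_j = u_j / sqrt(<u_j, u_j>) where u_j is the displayed integer vector. Then <v, e_j> = <v, u_j> / sqrt(<u_j, u_j>), so |<v, e_j>|^2 = <v, u_j>^2 / <u_j, u_j>.
Coefficients: <v, e_1> = -6/sqrt(2), <v, e_2> = 12/sqrt(18), <v, e_3> = -60/sqrt(900).
Square and sum: Σ |<v, e_j>|^2 = 30.
Compute ||v||^2 = v·v = 31.
Deficit = 31 − 30 = 1 ≥ 0, confirming Bessel's inequality. (The deficit equals ||v − Σ <v,e_j> e_j||^2, the squared distance from v to span{e_j}.)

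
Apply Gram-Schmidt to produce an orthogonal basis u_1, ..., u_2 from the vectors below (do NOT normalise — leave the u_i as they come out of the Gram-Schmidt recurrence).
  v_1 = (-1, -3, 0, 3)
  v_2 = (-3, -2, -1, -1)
Orthogonal basis:
  u_1 = (-1, -3, 0, 3)
  u_2 = (-51/19, -20/19, -1, -37/19)

Apply the Gram-Schmidt recurrence
  u_1 = v_1
  u_i = v_i − Σ_{j<i} ((v_i · u_j) / (u_j · u_j)) · u_j.

Step by step this gives:
  u_1 = (-1, -3, 0, 3)
  u_2 = (-51/19, -20/19, -1, -37/19)

Orthogonality check:
  u_2 · u_1 = 0 (should be 0)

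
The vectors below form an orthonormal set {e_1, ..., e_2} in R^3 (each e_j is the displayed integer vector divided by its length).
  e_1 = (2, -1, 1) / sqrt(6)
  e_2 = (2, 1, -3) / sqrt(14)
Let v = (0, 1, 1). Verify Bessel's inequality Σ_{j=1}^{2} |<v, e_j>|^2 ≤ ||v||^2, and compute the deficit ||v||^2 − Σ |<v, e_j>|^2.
Σ |<v, e_j>|^2 = 2/7; ||v||^2 = 2; deficit = 12/7

Write each e_j = u_j / sqrt(<u_j, u_j>) where u_j is the displayed integer vector. Then <v, e_j> = <v, u_j> / sqrt(<u_j, u_j>), so |<v, e_j>|^2 = <v, u_j>^2 / <u_j, u_j>.
Coefficients: <v, e_1> = 0/sqrt(6), <v, e_2> = -2/sqrt(14).
Square and sum: Σ |<v, e_j>|^2 = 2/7.
Compute ||v||^2 = v·v = 2.
Deficit = 2 − 2/7 = 12/7 ≥ 0, confirming Bessel's inequality. (The deficit equals ||v − Σ <v,e_j> e_j||^2, the squared distance from v to span{e_j}.)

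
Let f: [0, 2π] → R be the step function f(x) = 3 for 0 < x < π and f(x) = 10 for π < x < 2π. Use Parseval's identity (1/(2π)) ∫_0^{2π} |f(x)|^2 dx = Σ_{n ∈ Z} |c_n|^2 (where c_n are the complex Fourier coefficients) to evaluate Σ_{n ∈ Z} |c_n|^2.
Σ |c_n|^2 = 109/2

Parseval equates the L^2 energy of f (normalised by 1/(2π)) with the ℓ^2 sum of its Fourier coefficients: (1/(2π)) ∫_0^{2π} |f|^2 = Σ |c_n|^2.
Compute the left side: (1/(2π)) [∫_0^π 3^2 dx + ∫_π^{2π} 10^2 dx] = (1/(2π)) · (9π + 100π) = (9 + 100)/2 = 109/2.
So Σ_{n ∈ Z} |c_n|^2 = 109/2.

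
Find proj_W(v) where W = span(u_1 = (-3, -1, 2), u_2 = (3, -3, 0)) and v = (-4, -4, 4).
proj_W(v) = (-4, -4, 4)

Set up U = [u_1 | ... | u_2] ∈ R^(3×2). The projector onto W = col(U) is P = U (U^T U)^(-1) U^T.
Compute U^T U =
  [14, -6]
  [-6, 18],
and U^T v = (24, 0).
Solve U^T U · c = U^T v for the coefficients: c = (2, 2/3). The projection is proj_W(v) = U c.
Check: (v - proj_W(v)) · u_1 = 0  (should be 0).
Check: (v - proj_W(v)) · u_2 = 0  (should be 0).
Result: proj_W(v) = (-4, -4, 4).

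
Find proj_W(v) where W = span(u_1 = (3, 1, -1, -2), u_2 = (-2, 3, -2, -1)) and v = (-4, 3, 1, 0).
proj_W(v) = (-1055/269, 510/269, -275/269, 155/269)

Set up U = [u_1 | ... | u_2] ∈ R^(4×2). The projector onto W = col(U) is P = U (U^T U)^(-1) U^T.
Compute U^T U =
  [15, 1]
  [1, 18],
and U^T v = (-10, 15).
Solve U^T U · c = U^T v for the coefficients: c = (-195/269, 235/269). The projection is proj_W(v) = U c.
Check: (v - proj_W(v)) · u_1 = 0  (should be 0).
Check: (v - proj_W(v)) · u_2 = 0  (should be 0).
Result: proj_W(v) = (-1055/269, 510/269, -275/269, 155/269).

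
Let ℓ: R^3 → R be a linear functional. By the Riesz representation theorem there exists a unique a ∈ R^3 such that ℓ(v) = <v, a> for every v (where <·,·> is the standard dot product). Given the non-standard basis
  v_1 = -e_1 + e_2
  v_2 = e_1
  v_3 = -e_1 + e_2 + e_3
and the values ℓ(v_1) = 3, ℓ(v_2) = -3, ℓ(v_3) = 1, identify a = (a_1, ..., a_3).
a = (-3, 0, -2)

Write a = (a_1, ..., a_3) in the standard basis. For each basis vector v_i, ℓ(v_i) = <v_i, a> is a linear equation in the a_j's. Collect the n equations into a matrix system V a = ℓ, where row i of V is v_i (expressed in the standard basis). Since V is invertible (lower-triangular with 1s on the diagonal, up to permutation), solve by back-substitution:
  V =
[[-1, 1, 0],
 [1, 0, 0],
 [-1, 1, 1]]
  V a = (3, -3, 1)
Solving gives a = (-3, 0, -2).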